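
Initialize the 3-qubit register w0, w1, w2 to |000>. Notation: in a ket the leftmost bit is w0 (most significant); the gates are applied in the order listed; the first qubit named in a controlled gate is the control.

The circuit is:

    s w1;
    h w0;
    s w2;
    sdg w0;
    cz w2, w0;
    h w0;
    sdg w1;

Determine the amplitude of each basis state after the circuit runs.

The resulting statevector has amplitude 1/2 - I/2 on |000>, 1/2 + I/2 on |100>, and 0 on every other basis state.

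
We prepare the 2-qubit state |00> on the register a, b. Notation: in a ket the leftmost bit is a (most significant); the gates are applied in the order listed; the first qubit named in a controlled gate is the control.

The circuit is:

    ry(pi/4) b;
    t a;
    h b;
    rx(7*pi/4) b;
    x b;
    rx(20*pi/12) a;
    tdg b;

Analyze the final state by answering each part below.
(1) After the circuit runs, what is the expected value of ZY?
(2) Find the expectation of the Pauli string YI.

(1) The expectation value of ZY is -1/4 - sqrt(2)/8.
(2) The expectation value of YI is sqrt(3)/2.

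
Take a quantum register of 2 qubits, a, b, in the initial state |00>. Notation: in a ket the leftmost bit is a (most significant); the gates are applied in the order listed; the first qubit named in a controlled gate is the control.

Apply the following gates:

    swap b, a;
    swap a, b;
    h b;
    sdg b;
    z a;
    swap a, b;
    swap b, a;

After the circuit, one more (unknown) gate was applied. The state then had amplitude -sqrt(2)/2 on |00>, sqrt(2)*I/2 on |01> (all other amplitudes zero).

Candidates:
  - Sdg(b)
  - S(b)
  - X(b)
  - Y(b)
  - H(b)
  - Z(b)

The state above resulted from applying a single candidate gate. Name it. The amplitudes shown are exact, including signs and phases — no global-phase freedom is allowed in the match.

The unique candidate consistent with the amplitudes is Y(b).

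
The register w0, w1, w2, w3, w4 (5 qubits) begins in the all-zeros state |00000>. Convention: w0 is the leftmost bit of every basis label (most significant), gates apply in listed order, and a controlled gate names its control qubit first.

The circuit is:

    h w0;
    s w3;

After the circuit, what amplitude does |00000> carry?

The amplitude on |00000> is sqrt(2)/2.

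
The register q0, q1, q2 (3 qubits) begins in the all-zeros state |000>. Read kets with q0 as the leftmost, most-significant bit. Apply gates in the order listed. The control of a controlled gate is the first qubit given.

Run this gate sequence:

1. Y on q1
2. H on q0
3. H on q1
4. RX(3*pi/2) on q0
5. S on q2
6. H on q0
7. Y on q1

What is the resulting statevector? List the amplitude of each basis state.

The resulting statevector has amplitude 1/2 + I/2 on |000>, 1/2 + I/2 on |010>, and 0 on every other basis state.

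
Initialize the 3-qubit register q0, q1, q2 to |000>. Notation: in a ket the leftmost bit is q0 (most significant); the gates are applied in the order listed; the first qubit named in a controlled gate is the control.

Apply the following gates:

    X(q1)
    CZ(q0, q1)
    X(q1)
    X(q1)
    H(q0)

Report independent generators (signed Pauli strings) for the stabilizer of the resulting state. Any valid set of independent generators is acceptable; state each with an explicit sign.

One valid set of independent stabilizer generators is +XII, -IZI, +IIZ (any independent generating set of the same group is equally correct).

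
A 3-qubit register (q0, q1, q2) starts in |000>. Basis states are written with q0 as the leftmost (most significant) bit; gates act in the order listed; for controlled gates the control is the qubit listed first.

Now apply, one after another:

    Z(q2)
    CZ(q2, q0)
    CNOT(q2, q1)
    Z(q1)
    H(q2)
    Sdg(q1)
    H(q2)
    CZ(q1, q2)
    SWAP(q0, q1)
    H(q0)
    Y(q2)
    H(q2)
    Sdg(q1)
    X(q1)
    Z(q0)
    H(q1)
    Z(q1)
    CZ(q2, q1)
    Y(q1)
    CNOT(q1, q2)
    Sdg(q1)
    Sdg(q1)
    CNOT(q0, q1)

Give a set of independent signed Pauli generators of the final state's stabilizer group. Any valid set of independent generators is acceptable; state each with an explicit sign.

One valid set of independent stabilizer generators is +XIZ, -IXZ, +ZZX (any independent generating set of the same group is equally correct).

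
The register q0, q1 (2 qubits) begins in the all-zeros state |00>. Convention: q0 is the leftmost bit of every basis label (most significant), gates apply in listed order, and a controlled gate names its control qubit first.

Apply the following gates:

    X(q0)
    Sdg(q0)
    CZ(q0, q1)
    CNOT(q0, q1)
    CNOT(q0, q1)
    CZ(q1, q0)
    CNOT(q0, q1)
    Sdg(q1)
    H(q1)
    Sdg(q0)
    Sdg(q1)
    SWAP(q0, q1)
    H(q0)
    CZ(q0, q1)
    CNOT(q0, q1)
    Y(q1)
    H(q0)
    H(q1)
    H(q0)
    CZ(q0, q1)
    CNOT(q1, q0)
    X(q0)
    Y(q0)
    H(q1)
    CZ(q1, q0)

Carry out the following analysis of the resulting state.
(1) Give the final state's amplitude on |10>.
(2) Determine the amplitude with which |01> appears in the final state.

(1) The amplitude on |10> is I/2.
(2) |01> carries amplitude 1/2 in the final state.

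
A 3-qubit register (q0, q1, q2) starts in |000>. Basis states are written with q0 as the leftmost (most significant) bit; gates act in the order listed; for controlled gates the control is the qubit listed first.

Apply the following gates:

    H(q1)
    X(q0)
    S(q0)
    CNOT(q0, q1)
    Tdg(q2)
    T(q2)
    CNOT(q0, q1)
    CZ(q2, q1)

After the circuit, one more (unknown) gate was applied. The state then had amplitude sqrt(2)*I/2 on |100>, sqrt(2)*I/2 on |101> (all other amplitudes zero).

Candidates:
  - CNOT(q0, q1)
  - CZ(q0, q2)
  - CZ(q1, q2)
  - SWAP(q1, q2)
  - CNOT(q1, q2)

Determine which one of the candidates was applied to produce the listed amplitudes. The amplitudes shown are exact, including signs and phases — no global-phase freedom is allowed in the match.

It was SWAP(q1, q2) that produced the state shown. Key observation: steps 4-7 multiply out to the identity, so the circuit reduces to the remaining gates.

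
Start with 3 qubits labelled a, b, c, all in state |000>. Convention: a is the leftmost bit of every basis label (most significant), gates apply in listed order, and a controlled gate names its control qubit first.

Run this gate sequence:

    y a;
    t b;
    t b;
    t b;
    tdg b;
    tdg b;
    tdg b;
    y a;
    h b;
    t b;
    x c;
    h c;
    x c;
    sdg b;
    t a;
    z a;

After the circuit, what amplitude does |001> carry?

The amplitude on |001> is 1/2. Key observation: gates 1-8 undo each other exactly, leaving only the rest of the circuit to track.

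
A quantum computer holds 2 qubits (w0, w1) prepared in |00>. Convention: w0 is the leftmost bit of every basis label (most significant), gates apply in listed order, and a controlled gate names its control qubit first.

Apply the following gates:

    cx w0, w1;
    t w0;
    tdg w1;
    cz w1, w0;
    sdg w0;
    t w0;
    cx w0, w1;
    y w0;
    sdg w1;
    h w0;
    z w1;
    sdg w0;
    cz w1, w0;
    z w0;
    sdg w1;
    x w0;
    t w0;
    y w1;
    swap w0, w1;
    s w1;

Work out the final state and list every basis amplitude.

The final amplitudes are 0 on |00>, 0 on |01>, sqrt(2)*I/2 on |10>, -sqrt(2)*exp(3*I*pi/4)/2 on |11>.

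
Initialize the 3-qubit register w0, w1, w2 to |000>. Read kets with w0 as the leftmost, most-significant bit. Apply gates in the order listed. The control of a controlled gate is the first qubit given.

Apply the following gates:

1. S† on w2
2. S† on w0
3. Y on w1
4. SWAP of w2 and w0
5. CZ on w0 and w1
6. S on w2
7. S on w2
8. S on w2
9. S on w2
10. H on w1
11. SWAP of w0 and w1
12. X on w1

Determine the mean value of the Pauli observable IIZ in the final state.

The observable IIZ averages to 1.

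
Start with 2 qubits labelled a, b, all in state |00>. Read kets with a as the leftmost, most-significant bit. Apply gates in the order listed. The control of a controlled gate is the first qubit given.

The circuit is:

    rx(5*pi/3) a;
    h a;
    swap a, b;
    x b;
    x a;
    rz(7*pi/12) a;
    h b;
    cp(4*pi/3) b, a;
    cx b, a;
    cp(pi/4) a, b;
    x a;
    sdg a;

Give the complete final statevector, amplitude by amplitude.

The final amplitudes are -sqrt(3)*exp(7*I*pi/24)/2 on |00>, 0 on |01>, 0 on |10>, -exp(5*I*pi/8)/2 on |11>.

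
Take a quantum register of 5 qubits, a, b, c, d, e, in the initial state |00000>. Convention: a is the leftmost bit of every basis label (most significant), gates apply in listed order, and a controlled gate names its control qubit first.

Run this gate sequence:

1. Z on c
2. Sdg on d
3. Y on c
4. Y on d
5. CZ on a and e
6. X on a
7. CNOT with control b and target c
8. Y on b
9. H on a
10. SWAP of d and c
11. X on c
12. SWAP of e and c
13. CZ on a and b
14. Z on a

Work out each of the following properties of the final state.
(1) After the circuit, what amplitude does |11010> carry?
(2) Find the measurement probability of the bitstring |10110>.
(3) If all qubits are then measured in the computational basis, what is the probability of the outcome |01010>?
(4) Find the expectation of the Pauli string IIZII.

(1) The final state's coefficient on |11010> equals sqrt(2)*I/2.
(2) The probability of measuring |10110> is 0.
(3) The probability of measuring |01010> is 1/2.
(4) In the final state, IIZII has expectation 1.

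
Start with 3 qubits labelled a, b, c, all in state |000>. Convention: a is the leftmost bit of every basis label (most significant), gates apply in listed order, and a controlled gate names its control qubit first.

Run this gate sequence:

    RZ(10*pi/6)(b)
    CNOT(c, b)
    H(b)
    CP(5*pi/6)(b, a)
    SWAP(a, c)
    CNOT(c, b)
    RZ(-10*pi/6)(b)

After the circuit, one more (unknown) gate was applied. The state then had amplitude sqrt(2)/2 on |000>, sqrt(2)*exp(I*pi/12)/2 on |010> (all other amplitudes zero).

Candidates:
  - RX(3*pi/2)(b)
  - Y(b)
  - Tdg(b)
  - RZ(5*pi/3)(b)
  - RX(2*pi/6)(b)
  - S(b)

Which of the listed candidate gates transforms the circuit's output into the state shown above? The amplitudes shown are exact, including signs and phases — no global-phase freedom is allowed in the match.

It was Tdg(b) that produced the state shown.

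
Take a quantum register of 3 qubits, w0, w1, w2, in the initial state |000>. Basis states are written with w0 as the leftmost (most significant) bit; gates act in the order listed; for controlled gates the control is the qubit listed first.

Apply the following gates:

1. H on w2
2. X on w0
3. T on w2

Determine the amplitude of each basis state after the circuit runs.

After the circuit, the state carries amplitude sqrt(2)/2 on |100>, sqrt(2)*exp(I*pi/4)/2 on |101>, and 0 on every other basis state.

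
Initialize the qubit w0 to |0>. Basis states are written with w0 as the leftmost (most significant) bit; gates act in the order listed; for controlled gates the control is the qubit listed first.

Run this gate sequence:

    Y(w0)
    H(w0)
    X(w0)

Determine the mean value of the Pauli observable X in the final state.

The observable X averages to -1.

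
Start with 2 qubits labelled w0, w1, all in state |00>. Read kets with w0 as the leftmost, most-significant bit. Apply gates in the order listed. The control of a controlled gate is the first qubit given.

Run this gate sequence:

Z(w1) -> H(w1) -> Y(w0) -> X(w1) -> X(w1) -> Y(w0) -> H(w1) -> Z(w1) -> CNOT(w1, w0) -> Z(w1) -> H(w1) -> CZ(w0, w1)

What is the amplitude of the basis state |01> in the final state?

The final state's coefficient on |01> equals sqrt(2)/2. Key observation: gates 1-8 undo each other exactly, leaving only the rest of the circuit to track.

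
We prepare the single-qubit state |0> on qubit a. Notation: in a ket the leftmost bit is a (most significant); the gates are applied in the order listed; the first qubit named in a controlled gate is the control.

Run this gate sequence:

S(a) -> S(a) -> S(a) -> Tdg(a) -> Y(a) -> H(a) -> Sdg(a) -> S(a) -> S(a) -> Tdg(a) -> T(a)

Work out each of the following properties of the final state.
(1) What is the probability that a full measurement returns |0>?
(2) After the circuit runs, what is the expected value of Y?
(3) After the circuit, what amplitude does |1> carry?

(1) Outcome |0> occurs with probability 1/2.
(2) The observable Y averages to -1.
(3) The amplitude on |1> is sqrt(2)/2.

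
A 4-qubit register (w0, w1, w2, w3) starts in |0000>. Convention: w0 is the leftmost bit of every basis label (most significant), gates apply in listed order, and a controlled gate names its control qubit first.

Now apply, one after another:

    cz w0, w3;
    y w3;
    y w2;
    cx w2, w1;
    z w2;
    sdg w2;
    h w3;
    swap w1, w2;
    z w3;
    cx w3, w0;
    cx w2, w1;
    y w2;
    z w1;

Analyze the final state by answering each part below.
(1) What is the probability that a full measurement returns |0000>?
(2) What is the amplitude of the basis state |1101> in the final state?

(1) Outcome |0000> occurs with probability 1/2.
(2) |1101> carries amplitude 0 in the final state.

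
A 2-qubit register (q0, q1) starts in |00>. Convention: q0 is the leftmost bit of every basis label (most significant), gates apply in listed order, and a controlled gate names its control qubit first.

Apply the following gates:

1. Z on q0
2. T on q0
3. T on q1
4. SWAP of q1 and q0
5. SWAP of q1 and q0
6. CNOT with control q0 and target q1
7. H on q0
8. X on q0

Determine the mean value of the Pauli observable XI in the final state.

The expectation value of XI is 1.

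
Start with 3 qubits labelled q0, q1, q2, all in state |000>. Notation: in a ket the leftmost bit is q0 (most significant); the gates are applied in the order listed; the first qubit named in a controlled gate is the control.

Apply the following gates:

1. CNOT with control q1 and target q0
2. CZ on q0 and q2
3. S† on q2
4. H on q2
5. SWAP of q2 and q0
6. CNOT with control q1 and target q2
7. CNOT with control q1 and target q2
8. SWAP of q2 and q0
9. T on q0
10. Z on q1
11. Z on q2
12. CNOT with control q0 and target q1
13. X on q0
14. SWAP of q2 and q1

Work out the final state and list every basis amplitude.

After the circuit, the state carries amplitude sqrt(2)/2 on |100>, -sqrt(2)/2 on |110>, and 0 on every other basis state. Key observation: steps 5-8 multiply out to the identity, so the circuit reduces to the remaining gates.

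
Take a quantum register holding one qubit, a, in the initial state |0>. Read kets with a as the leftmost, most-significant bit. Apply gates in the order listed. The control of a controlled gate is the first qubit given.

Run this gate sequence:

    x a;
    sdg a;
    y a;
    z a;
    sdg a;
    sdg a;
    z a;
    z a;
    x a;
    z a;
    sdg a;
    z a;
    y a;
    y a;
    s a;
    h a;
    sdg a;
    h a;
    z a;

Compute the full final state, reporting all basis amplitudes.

After the circuit, the state carries amplitude -1/2 - I/2 on |0>, 1/2 - I/2 on |1>.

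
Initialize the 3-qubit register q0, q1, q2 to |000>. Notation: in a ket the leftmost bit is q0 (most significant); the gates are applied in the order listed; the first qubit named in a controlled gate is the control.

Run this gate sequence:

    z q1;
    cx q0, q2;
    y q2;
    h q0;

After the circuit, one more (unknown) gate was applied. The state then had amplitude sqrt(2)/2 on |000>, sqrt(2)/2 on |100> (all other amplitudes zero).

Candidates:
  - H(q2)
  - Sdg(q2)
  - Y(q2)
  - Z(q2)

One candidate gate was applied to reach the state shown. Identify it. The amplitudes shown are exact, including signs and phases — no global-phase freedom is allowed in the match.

The applied gate was Y(q2).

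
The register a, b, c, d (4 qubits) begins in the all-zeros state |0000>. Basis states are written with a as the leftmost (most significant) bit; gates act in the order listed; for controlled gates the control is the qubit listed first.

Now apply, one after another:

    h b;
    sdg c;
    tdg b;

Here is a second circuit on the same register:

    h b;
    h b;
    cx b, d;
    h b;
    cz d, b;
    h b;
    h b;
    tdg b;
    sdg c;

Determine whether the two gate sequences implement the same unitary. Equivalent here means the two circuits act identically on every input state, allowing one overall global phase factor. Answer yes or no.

No, they are not equivalent — no single phase factor reconciles the two unitaries.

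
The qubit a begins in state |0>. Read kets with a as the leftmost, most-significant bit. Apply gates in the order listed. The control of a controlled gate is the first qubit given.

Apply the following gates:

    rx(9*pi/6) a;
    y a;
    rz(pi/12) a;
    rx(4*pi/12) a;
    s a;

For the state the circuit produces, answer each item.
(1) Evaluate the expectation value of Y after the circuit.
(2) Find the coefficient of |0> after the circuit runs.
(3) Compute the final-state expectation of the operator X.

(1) The expectation value of Y is -sqrt(6)/4 + sqrt(2)/4.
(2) The amplitude on |0> is (sqrt(6) + sqrt(2)*exp(I*pi/12))*exp(23*I*pi/24)/4.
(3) The observable X averages to -sqrt(6)/8 - sqrt(2)/8.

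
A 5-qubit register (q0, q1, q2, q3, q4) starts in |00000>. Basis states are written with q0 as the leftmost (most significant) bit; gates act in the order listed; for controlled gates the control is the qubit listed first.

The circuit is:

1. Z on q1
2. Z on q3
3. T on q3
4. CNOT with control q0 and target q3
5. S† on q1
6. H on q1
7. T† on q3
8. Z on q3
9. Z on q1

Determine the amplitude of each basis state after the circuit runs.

The final amplitudes are sqrt(2)/2 on |00000>, -sqrt(2)/2 on |01000>, and 0 on every other basis state.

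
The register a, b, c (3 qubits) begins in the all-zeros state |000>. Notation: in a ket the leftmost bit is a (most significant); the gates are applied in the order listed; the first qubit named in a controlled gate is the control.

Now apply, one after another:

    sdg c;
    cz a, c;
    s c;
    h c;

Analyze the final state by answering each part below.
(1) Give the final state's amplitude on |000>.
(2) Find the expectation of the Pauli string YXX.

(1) |000> carries amplitude sqrt(2)/2 in the final state.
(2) The observable YXX averages to 0.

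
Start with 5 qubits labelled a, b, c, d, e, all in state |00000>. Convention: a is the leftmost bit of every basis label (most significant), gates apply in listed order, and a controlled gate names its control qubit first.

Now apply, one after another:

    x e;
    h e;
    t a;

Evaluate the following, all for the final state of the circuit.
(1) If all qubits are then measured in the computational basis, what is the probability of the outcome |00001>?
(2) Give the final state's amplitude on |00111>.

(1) The probability of measuring |00001> is 1/2.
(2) |00111> carries amplitude 0 in the final state.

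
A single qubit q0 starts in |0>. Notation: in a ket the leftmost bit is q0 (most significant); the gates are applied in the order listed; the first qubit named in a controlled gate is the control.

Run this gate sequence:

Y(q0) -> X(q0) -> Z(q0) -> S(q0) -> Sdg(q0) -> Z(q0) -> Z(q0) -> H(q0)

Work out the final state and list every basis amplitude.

The resulting statevector has amplitude sqrt(2)*I/2 on |0>, sqrt(2)*I/2 on |1>.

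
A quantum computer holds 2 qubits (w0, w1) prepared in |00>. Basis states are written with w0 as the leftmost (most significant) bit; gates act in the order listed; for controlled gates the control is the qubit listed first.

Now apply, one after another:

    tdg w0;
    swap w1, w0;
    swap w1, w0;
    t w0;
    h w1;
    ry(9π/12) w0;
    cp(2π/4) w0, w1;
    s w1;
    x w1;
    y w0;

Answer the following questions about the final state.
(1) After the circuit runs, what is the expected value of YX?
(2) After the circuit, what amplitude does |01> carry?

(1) The observable YX averages to -sqrt(2)/4. Key observation: steps 1-4 multiply out to the identity, so the circuit reduces to the remaining gates.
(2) The amplitude on |01> is -I*sqrt(2*sqrt(2) + 4)/4.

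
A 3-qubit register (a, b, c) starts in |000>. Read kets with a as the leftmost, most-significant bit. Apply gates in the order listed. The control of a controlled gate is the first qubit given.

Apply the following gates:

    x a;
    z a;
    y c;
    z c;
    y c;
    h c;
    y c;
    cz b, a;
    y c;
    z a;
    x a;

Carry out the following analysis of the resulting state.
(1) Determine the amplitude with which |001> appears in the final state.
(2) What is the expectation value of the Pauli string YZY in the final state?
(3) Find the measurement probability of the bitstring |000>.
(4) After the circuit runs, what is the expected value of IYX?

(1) The final state's coefficient on |001> equals -sqrt(2)/2.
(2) In the final state, YZY has expectation 0.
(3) A full measurement returns |000> with probability 1/2.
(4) The observable IYX averages to 0.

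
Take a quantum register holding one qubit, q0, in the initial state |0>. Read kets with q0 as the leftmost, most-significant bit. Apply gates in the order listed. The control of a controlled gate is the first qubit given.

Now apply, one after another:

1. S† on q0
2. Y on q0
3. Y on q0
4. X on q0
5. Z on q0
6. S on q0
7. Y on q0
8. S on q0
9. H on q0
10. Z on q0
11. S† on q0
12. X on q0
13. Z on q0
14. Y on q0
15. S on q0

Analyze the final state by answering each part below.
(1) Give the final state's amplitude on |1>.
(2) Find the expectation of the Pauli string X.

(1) |1> carries amplitude sqrt(2)*I/2 in the final state.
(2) The observable X averages to -1.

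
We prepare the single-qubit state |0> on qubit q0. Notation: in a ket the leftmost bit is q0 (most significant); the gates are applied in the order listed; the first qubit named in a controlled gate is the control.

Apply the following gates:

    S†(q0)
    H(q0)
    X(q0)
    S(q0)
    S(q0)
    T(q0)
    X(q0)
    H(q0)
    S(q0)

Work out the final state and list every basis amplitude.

The final amplitudes are 1/2 - exp(I*pi/4)/2 on |0>, -I/2 - exp(3*I*pi/4)/2 on |1>.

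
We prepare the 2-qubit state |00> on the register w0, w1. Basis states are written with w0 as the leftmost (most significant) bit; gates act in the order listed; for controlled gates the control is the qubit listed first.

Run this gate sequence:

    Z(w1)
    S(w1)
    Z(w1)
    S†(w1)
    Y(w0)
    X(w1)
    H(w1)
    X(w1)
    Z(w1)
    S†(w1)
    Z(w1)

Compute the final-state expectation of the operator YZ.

In the final state, YZ has expectation 0.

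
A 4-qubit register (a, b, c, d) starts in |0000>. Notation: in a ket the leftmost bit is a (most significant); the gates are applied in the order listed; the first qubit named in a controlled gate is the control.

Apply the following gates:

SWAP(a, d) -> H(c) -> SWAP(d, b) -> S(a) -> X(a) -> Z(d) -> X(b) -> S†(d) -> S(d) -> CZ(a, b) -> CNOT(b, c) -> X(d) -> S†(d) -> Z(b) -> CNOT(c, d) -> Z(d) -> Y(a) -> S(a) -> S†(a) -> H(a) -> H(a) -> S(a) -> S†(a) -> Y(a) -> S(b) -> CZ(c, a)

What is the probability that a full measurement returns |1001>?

The probability of measuring |1001> is 0.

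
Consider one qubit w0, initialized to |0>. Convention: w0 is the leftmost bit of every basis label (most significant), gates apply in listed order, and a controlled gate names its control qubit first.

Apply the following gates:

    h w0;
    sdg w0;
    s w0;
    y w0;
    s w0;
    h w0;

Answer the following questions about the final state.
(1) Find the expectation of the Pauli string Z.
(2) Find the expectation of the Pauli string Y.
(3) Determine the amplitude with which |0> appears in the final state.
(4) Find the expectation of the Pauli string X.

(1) The expectation value of Z is 0.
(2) In the final state, Y has expectation 1.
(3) The final state's coefficient on |0> equals -1/2 - I/2.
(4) The observable X averages to 0.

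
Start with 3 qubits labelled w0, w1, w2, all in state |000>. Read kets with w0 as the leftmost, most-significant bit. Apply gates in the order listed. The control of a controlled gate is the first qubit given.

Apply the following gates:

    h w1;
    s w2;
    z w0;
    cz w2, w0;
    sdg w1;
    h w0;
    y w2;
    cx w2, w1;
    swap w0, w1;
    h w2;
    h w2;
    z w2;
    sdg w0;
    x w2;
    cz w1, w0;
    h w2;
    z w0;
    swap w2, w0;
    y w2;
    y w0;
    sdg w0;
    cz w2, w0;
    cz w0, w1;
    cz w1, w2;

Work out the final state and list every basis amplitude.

After the circuit, the state carries amplitude -sqrt(2)/4 on |000>, -sqrt(2)/4 on |001>, sqrt(2)/4 on |010>, sqrt(2)/4 on |011>, -sqrt(2)*I/4 on |100>, sqrt(2)*I/4 on |101>, -sqrt(2)*I/4 on |110>, sqrt(2)*I/4 on |111>. Key observation: steps 10-11 multiply out to the identity, so the circuit reduces to the remaining gates.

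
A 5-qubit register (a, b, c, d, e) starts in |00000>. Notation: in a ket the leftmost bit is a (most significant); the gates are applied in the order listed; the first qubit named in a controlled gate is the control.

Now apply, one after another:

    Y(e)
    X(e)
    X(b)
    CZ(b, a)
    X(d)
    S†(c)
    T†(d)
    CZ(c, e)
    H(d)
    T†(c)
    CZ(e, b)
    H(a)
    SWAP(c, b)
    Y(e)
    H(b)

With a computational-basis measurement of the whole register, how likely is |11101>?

Outcome |11101> occurs with probability 1/8.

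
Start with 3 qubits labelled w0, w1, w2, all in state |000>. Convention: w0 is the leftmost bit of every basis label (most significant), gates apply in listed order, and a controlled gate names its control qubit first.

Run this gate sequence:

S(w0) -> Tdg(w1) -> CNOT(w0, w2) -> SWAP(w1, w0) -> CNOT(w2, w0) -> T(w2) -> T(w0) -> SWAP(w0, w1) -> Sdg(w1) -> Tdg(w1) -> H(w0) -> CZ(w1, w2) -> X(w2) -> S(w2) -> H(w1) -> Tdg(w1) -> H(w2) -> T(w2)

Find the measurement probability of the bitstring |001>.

The probability of measuring |001> is 1/8.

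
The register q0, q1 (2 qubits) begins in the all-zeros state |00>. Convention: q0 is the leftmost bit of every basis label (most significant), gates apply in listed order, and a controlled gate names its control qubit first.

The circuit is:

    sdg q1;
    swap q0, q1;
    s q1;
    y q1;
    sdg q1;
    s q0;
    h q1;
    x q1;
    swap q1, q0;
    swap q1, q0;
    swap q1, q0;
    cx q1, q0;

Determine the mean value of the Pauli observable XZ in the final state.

The expectation value of XZ is -1.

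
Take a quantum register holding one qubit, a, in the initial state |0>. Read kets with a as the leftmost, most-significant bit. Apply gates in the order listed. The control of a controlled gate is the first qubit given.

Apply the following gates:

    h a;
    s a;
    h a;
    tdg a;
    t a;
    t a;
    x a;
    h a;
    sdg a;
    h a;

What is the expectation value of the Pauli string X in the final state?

The expectation value of X is sqrt(2)/2.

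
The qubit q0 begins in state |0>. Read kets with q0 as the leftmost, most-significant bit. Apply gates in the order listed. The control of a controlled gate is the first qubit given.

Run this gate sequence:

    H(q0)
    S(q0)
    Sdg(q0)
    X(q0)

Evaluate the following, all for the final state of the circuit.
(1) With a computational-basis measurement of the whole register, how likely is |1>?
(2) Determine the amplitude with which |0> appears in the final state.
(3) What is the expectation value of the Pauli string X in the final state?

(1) The probability of measuring |1> is 1/2. Key observation: steps 2-3 multiply out to the identity, so the circuit reduces to the remaining gates.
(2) The final state's coefficient on |0> equals sqrt(2)/2.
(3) The observable X averages to 1.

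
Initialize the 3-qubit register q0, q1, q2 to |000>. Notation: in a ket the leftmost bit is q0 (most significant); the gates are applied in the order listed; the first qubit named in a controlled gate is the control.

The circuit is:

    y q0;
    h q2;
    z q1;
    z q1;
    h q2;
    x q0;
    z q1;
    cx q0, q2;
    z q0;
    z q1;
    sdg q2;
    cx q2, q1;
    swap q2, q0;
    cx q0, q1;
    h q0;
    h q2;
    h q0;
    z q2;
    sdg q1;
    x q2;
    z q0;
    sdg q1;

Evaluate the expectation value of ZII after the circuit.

The expectation value of ZII is 1. Key observation: steps 2-5 multiply out to the identity, so the circuit reduces to the remaining gates.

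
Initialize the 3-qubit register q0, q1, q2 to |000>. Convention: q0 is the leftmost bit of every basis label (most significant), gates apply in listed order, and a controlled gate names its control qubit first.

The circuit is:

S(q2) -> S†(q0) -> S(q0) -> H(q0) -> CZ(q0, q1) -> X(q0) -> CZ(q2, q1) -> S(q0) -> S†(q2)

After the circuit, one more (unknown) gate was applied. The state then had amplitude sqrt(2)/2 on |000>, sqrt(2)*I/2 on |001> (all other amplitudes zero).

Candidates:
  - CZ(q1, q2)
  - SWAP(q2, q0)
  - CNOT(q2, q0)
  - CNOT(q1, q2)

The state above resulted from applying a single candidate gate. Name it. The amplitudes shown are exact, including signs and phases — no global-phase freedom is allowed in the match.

It was SWAP(q2, q0) that produced the state shown.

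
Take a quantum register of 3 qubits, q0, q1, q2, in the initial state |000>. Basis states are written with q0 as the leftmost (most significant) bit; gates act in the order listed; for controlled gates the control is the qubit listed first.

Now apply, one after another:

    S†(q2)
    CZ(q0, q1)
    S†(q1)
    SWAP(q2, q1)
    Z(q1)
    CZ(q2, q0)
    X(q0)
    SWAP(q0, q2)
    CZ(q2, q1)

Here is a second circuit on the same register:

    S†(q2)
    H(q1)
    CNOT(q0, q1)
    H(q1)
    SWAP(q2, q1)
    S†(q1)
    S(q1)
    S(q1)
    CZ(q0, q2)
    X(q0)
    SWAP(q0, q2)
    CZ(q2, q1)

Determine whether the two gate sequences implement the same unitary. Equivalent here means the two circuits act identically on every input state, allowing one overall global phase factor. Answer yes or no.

No: there is an input state on which the two circuits produce genuinely different outputs (not merely differing by a phase).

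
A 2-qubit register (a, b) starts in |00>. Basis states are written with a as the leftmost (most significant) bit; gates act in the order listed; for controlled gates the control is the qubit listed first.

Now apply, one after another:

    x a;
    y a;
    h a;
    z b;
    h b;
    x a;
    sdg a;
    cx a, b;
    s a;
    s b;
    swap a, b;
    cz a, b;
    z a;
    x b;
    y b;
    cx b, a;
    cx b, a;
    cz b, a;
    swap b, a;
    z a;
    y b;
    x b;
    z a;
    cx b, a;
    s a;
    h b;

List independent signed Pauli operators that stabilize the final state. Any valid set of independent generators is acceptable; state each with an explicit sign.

The stabilizer group can be generated by -YI, +IY, among other valid generating sets. Key observation: gates 16-17 undo each other exactly, leaving only the rest of the circuit to track.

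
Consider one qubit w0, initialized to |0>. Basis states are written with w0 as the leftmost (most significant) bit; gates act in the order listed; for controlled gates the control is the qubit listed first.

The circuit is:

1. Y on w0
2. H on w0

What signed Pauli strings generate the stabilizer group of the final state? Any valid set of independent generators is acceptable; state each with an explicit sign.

The stabilizer group can be generated by -X, among other valid generating sets.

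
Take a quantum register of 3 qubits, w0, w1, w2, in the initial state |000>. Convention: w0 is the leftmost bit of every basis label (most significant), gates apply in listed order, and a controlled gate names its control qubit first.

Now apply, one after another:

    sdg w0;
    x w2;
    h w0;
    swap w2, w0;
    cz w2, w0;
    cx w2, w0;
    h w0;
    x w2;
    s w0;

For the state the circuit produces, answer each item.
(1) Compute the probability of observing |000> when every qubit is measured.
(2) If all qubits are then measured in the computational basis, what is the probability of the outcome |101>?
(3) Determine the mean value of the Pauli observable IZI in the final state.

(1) A full measurement returns |000> with probability 1/4.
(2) A full measurement returns |101> with probability 1/4.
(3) The observable IZI averages to 1.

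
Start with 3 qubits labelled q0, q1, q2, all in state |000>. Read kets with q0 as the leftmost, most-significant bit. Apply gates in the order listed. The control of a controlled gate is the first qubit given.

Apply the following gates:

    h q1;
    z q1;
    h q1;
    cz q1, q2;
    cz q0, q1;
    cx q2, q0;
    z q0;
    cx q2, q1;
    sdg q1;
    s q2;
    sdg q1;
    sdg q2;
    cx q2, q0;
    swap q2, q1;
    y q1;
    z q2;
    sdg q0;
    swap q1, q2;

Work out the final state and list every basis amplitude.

The resulting statevector has amplitude I on |011>, and 0 on every other basis state.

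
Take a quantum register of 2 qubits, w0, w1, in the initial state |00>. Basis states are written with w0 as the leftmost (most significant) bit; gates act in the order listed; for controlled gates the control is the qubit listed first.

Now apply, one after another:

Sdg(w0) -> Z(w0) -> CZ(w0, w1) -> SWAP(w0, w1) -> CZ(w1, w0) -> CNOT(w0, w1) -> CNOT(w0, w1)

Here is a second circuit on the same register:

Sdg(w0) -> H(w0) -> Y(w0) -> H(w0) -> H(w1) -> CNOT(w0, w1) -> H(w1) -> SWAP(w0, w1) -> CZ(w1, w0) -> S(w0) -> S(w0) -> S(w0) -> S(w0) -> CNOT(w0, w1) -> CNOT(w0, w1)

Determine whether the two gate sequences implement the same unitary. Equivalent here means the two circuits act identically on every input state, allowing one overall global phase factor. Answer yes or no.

No: there is an input state on which the two circuits produce genuinely different outputs (not merely differing by a phase).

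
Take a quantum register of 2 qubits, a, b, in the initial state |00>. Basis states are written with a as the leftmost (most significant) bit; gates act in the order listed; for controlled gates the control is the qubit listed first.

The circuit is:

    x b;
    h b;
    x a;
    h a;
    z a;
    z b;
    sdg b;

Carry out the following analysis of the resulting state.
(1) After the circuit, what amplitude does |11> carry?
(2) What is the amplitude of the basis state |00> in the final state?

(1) |11> carries amplitude -I/2 in the final state.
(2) The final state's coefficient on |00> equals 1/2.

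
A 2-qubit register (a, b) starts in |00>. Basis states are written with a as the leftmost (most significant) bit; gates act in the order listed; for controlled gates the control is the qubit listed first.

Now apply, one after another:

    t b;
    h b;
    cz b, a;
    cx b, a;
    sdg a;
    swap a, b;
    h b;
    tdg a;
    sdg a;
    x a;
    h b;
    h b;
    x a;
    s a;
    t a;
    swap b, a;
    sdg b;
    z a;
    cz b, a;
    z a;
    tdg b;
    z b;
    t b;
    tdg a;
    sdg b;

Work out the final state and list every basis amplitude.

The resulting statevector has amplitude 1/2 on |00>, -I/2 on |01>, -exp(3*I*pi/4)/2 on |10>, -exp(I*pi/4)/2 on |11>. Key observation: the block from step 8 through step 15 cancels to the identity and can be dropped.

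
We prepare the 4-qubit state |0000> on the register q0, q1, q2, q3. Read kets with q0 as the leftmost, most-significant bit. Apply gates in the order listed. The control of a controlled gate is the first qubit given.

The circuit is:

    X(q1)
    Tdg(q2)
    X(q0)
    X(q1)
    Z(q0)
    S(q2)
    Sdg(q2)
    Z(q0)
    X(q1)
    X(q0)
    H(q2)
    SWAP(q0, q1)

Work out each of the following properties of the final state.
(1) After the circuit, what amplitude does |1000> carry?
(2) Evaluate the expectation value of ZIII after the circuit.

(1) The final state's coefficient on |1000> equals sqrt(2)/2. Key observation: the block from step 3 through step 10 cancels to the identity and can be dropped.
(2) The expectation value of ZIII is -1.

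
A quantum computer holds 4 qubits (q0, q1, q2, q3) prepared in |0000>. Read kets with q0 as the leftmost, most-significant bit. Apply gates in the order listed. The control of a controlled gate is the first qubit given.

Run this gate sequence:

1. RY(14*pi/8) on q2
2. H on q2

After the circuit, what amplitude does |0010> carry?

The final state's coefficient on |0010> equals sqrt(2)*(-sqrt(sqrt(2) + 2) - sqrt(2 - sqrt(2)))/4.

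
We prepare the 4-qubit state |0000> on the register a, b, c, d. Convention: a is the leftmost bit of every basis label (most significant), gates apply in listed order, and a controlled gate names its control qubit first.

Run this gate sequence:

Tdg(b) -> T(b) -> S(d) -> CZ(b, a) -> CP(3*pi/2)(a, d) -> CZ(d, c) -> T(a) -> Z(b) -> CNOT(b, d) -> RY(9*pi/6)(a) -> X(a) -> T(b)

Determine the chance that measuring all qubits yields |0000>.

Outcome |0000> occurs with probability 1/2.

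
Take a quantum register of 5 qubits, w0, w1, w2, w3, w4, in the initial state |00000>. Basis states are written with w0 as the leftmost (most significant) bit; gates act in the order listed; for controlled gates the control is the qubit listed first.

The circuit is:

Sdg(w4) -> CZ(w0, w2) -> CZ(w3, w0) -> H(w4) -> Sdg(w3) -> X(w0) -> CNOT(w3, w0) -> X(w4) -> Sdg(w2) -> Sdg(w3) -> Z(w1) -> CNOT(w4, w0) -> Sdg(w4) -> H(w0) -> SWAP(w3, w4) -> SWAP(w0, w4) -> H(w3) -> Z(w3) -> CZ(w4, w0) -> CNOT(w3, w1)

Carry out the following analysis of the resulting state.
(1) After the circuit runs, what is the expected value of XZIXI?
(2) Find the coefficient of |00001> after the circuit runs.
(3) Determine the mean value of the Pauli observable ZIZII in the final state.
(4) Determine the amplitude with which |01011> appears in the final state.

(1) The observable XZIXI averages to 0.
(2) |00001> carries amplitude sqrt(2)*(-1 - I)/4 in the final state.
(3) The observable ZIZII averages to 1.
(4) |01011> carries amplitude sqrt(2)*(1 - I)/4 in the final state.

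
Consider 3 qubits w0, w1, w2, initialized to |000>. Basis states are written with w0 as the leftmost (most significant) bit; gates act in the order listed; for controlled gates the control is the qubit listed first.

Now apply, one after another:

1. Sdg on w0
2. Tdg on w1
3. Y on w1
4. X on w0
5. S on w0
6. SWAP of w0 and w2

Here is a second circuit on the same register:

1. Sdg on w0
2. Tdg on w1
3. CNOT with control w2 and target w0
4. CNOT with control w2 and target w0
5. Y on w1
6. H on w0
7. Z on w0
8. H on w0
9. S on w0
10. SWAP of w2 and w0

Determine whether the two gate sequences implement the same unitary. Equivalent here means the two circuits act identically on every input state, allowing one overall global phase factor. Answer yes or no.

Yes: on every input state the two circuits agree up to one overall phase factor.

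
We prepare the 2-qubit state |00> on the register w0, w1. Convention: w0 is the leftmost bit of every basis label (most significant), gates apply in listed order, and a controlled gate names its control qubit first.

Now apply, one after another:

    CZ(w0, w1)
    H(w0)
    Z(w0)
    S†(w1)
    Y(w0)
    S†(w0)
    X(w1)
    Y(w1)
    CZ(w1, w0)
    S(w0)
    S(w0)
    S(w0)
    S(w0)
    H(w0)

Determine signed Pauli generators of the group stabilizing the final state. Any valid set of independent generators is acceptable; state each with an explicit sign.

The stabilizer group can be generated by +YI, +IZ, among other valid generating sets.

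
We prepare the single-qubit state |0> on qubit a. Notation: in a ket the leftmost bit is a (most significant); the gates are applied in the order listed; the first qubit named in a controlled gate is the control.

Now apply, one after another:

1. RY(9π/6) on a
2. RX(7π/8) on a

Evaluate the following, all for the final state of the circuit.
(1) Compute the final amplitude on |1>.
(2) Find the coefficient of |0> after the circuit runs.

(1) The amplitude on |1> is sqrt(2)*(sin(pi/16) + I*cos(pi/16))/2.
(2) |0> carries amplitude -sqrt(2)*(sin(pi/16) + I*cos(pi/16))/2 in the final state.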